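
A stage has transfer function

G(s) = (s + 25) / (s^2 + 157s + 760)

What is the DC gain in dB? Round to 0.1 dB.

-29.7 dB

G(0) = 25 / 760 ≈ 0.032895
20 log₁₀(0.032895) ≈ -29.66 dB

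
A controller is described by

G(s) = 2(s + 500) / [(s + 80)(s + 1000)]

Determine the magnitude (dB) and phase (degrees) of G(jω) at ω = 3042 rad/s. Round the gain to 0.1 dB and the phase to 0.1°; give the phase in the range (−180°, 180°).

At s = jω = j3042:
zero (s+500): 500 + j3042 → |·| = √(500²+3042²) = √9503764 ≈ 3082.8, ∠ = arctan(3042/500) ≈ 80.67°
pole (s+80): 80 + j3042 → |·| = √(80²+3042²) = √9260164 ≈ 3043.1, ∠ = arctan(3042/80) ≈ 88.49°
pole (s+1000): 1000 + j3042 → |·| = √(1000²+3042²) = √10253764 ≈ 3202.1, ∠ = arctan(3042/1000) ≈ 71.80°
|G| = 2 · 3082.8 / 9.7443e+06 ≈ 0.00063274
Gain = 20 log₁₀(0.00063274) ≈ -63.98 dB
∠G = 80.67° − 160.29° = -79.62°

-64.0 dB, -79.6°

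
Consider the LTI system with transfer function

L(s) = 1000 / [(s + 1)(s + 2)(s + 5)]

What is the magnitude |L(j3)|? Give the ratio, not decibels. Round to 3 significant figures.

15.0

At s = jω = j3:
pole (s+1): 1 + j3 → |·| = √(1²+3²) = √10 ≈ 3.1623, ∠ = arctan(3/1) ≈ 71.57°
pole (s+2): 2 + j3 → |·| = √(2²+3²) = √13 ≈ 3.6056, ∠ = arctan(3/2) ≈ 56.31°
pole (s+5): 5 + j3 → |·| = √(5²+3²) = √34 ≈ 5.831, ∠ = arctan(3/5) ≈ 30.96°
|L| = 1000 / 66.485 ≈ 15.041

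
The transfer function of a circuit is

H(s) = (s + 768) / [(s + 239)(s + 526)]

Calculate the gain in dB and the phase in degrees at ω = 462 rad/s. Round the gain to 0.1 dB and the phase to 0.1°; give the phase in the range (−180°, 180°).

-52.2 dB, -72.9°

At s = jω = j462:
zero (s+768): 768 + j462 → |·| = √(768²+462²) = √803268 ≈ 896.25, ∠ = arctan(462/768) ≈ 31.03°
pole (s+239): 239 + j462 → |·| = √(239²+462²) = √270565 ≈ 520.16, ∠ = arctan(462/239) ≈ 62.65°
pole (s+526): 526 + j462 → |·| = √(526²+462²) = √490120 ≈ 700.09, ∠ = arctan(462/526) ≈ 41.29°
|H| = 1 · 896.25 / 3.6416e+05 ≈ 0.0024611
Gain = 20 log₁₀(0.0024611) ≈ -52.18 dB
∠H = 31.03° − 103.94° = -72.91°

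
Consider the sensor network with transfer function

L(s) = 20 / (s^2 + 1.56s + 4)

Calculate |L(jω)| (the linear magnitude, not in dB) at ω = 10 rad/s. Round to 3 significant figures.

0.206

At s = jω = j10:
quadratic: (j10)² + 1.56·j10 + 4 = -96 + j15.6 → |·| ≈ 97.259, ∠ ≈ 170.77°
|L| = 20 / 97.259 ≈ 0.20564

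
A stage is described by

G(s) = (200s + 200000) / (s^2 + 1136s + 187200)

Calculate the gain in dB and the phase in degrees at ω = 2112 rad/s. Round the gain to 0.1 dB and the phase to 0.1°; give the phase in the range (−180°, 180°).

Substitute s = j2112:
Numerator: 200(j2112) + 200000 = 200000 + j422400
Denominator: (j2112)^2 + 1136(j2112) + 187200 = -4273344 + j2399232
|N| = √(200000² + 422400²) ≈ 4.6736e+05, ∠N ≈ 64.66°
|D| = √(4273344² + 2399232²) ≈ 4.9008e+06, ∠D ≈ 150.69°
|G| = 4.6736e+05 / 4.9008e+06 ≈ 0.095364
Gain = 20 log₁₀(0.095364) ≈ -20.41 dB
∠G = 64.66° − 150.69° = -86.03°

-20.4 dB, -86.0°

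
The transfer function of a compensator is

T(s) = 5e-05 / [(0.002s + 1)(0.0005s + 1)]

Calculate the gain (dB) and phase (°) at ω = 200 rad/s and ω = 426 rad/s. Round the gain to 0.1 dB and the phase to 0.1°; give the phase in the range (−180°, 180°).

At ω = 200 rad/s:
pole (1 + j200·0.002) = 1 + j0.4 → |·| ≈ 1.077, ∠ ≈ 21.80°
pole (1 + j200·0.0005) = 1 + j0.1 → |·| ≈ 1.005, ∠ ≈ 5.71°
|T| = 5e-05 · 1 / (1.077 · 1.005) ≈ 4.6194e-05
Gain = 20 log₁₀(4.6194e-05) ≈ -86.71 dB
∠T = (0°) − (21.80° + 5.71°) = -27.51°

At ω = 426 rad/s:
pole (1 + j426·0.002) = 1 + j0.852 → |·| ≈ 1.3137, ∠ ≈ 40.43°
pole (1 + j426·0.0005) = 1 + j0.213 → |·| ≈ 1.0224, ∠ ≈ 12.02°
|T| = 5e-05 · 1 / (1.3137 · 1.0224) ≈ 3.7227e-05
Gain = 20 log₁₀(3.7227e-05) ≈ -88.58 dB
∠T = (0°) − (40.43° + 12.02°) = -52.45°

ω = 200: -86.7 dB, -27.5°; ω = 426: -88.6 dB, -52.5°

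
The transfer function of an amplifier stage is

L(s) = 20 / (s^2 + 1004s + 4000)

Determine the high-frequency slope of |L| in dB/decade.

Each pole contributes −20 dB/decade at high frequency; each zero contributes +20 dB/decade.
Net: 0 zero(s) − 2 pole(s) → -40 dB/decade.

-40 dB/decade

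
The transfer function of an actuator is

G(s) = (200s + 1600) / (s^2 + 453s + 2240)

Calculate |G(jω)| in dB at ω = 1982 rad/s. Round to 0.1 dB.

-20.1 dB

Substitute s = j1982:
Numerator: 200(j1982) + 1600 = 1600 + j396400
Denominator: (j1982)^2 + 453(j1982) + 2240 = -3926084 + j897846
|N| = √(1600² + 396400²) ≈ 3.964e+05, ∠N ≈ 89.77°
|D| = √(3926084² + 897846²) ≈ 4.0274e+06, ∠D ≈ 167.12°
|G| = 3.964e+05 / 4.0274e+06 ≈ 0.098426
Gain = 20 log₁₀(0.098426) ≈ -20.14 dB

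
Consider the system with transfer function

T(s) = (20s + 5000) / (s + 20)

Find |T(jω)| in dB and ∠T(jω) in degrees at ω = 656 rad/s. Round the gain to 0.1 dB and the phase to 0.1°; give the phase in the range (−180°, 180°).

Substitute s = j656:
Numerator: 20(j656) + 5000 = 5000 + j13120
Denominator: (j656) + 20 = 20 + j656
|N| = √(5000² + 13120²) ≈ 14040, ∠N ≈ 69.14°
|D| = √(20² + 656²) ≈ 656.3, ∠D ≈ 88.25°
|T| = 14040 / 656.3 ≈ 21.393
Gain = 20 log₁₀(21.393) ≈ 26.61 dB
∠T = 69.14° − 88.25° = -19.11°

26.6 dB, -19.1°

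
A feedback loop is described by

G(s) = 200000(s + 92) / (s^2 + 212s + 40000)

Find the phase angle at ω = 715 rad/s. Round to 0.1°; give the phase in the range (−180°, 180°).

-79.5°

At s = jω = j715:
zero (s+92): 92 + j715 → |·| = √(92²+715²) = √519689 ≈ 720.89, ∠ = arctan(715/92) ≈ 82.67°
quadratic: (j715)² + 212·j715 + 40000 = -471225 + j151580 → |·| ≈ 4.95e+05, ∠ ≈ 162.17°
∠G = 82.67° − 162.17° = -79.50°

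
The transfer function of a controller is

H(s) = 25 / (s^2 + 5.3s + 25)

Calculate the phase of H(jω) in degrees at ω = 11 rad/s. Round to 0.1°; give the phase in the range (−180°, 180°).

-148.7°

At s = jω = j11:
quadratic: (j11)² + 5.3·j11 + 25 = -96 + j58.3 → |·| ≈ 112.32, ∠ ≈ 148.73°
∠H = 0.00° − 148.73° = -148.73°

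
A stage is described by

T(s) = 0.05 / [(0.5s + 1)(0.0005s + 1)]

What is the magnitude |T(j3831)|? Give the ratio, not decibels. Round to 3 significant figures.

1.21e-05

At ω = 3831 rad/s:
pole (1 + j3831·0.5) = 1 + j1915.5 → |·| ≈ 1915.5, ∠ ≈ 89.97°
pole (1 + j3831·0.0005) = 1 + j1.9155 → |·| ≈ 2.1608, ∠ ≈ 62.43°
|T| = 0.05 · 1 / (1915.5 · 2.1608) ≈ 1.208e-05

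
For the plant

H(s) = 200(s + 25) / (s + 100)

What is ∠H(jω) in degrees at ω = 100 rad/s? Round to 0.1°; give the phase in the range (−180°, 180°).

At s = jω = j100:
zero (s+25): 25 + j100 → |·| = √(25²+100²) = √10625 ≈ 103.08, ∠ = arctan(100/25) ≈ 75.96°
pole (s+100): 100 + j100 → |·| = √(100²+100²) = √20000 ≈ 141.42, ∠ = arctan(100/100) ≈ 45.00°
∠H = 75.96° − 45.00° = 30.96°

31.0°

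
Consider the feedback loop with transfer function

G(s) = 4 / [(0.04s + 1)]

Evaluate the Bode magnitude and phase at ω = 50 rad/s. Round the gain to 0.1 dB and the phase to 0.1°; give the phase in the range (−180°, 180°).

5.1 dB, -63.4°

At ω = 50 rad/s:
pole (1 + j50·0.04) = 1 + j2 → |·| ≈ 2.2361, ∠ ≈ 63.43°
|G| = 4 · 1 / (2.2361) ≈ 1.7888
Gain = 20 log₁₀(1.7888) ≈ 5.05 dB
∠G = (0°) − (63.43°) = -63.43°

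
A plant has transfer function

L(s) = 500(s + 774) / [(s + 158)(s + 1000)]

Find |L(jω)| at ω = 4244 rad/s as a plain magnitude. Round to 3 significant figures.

At s = jω = j4244:
zero (s+774): 774 + j4244 → |·| = √(774²+4244²) = √18610612 ≈ 4314, ∠ = arctan(4244/774) ≈ 79.66°
pole (s+158): 158 + j4244 → |·| = √(158²+4244²) = √18036500 ≈ 4246.9, ∠ = arctan(4244/158) ≈ 87.87°
pole (s+1000): 1000 + j4244 → |·| = √(1000²+4244²) = √19011536 ≈ 4360.2, ∠ = arctan(4244/1000) ≈ 76.74°
|L| = 500 · 4314 / 1.8517e+07 ≈ 0.11649

0.116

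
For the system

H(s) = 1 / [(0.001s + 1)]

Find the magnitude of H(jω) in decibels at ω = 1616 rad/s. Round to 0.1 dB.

-5.6 dB

At ω = 1616 rad/s:
pole (1 + j1616·0.001) = 1 + j1.616 → |·| ≈ 1.9004, ∠ ≈ 58.25°
|H| = 1 · 1 / (1.9004) ≈ 0.52621
Gain = 20 log₁₀(0.52621) ≈ -5.58 dB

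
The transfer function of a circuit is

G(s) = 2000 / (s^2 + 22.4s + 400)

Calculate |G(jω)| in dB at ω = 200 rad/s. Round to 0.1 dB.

-26.0 dB

At s = jω = j200:
quadratic: (j200)² + 22.4·j200 + 400 = -39600 + j4480 → |·| ≈ 39853, ∠ ≈ 173.55°
|G| = 2000 / 39853 ≈ 0.050184
Gain = 20 log₁₀(0.050184) ≈ -25.99 dB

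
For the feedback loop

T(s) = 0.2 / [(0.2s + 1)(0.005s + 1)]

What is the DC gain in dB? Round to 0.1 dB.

-14.0 dB

T(0) = 0.2 · 1 / 1 = 0.2
20 log₁₀(0.2) ≈ -13.98 dB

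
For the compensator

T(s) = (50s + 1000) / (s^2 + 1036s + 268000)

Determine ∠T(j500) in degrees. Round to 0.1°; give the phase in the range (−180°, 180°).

Substitute s = j500:
Numerator: 50(j500) + 1000 = 1000 + j25000
Denominator: (j500)^2 + 1036(j500) + 268000 = 18000 + j518000
|N| = √(1000² + 25000²) ≈ 25020, ∠N ≈ 87.71°
|D| = √(18000² + 518000²) ≈ 5.1831e+05, ∠D ≈ 88.01°
∠T = 87.71° − 88.01° = -0.30°

-0.3°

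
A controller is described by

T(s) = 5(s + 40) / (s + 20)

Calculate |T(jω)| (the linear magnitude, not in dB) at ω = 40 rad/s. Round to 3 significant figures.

At s = jω = j40:
zero (s+40): 40 + j40 → |·| = √(40²+40²) = √3200 ≈ 56.569, ∠ = arctan(40/40) ≈ 45.00°
pole (s+20): 20 + j40 → |·| = √(20²+40²) = √2000 ≈ 44.721, ∠ = arctan(40/20) ≈ 63.43°
|T| = 5 · 56.569 / 44.721 ≈ 6.3247

6.32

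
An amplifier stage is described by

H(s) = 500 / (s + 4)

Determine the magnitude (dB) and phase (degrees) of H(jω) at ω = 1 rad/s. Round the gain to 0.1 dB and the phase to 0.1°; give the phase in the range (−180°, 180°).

41.7 dB, -14.0°

At s = jω = j1:
pole (s+4): 4 + j1 → |·| = √(4²+1²) = √17 ≈ 4.1231, ∠ = arctan(1/4) ≈ 14.04°
|H| = 500 / 4.1231 ≈ 121.27
Gain = 20 log₁₀(121.27) ≈ 41.68 dB
∠H = 0.00° − 14.04° = -14.04°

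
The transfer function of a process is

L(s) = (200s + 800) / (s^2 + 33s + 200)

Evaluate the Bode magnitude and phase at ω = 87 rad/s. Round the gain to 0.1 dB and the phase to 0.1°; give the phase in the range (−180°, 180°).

Substitute s = j87:
Numerator: 200(j87) + 800 = 800 + j17400
Denominator: (j87)^2 + 33(j87) + 200 = -7369 + j2871
|N| = √(800² + 17400²) ≈ 17418, ∠N ≈ 87.37°
|D| = √(7369² + 2871²) ≈ 7908.5, ∠D ≈ 158.71°
|L| = 17418 / 7908.5 ≈ 2.2024
Gain = 20 log₁₀(2.2024) ≈ 6.86 dB
∠L = 87.37° − 158.71° = -71.34°

6.9 dB, -71.3°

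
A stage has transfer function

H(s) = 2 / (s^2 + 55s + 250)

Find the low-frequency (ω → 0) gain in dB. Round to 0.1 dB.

H(0) = 2 / 250 = 0.008
20 log₁₀(0.008) ≈ -41.94 dB

-41.9 dB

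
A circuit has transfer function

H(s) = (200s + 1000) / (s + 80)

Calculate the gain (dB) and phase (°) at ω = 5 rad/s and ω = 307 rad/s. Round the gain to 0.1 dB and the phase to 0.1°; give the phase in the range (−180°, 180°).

Substitute s = j5:
Numerator: 200(j5) + 1000 = 1000 + j1000
Denominator: (j5) + 80 = 80 + j5
|N| = √(1000² + 1000²) ≈ 1414.2, ∠N ≈ 45.00°
|D| = √(80² + 5²) ≈ 80.156, ∠D ≈ 3.58°
|H| = 1414.2 / 80.156 ≈ 17.643
Gain = 20 log₁₀(17.643) ≈ 24.93 dB
∠H = 45.00° − 3.58° = 41.42°

Substitute s = j307:
Numerator: 200(j307) + 1000 = 1000 + j61400
Denominator: (j307) + 80 = 80 + j307
|N| = √(1000² + 61400²) ≈ 61408, ∠N ≈ 89.07°
|D| = √(80² + 307²) ≈ 317.25, ∠D ≈ 75.39°
|H| = 61408 / 317.25 ≈ 193.56
Gain = 20 log₁₀(193.56) ≈ 45.74 dB
∠H = 89.07° − 75.39° = 13.68°

ω = 5: 24.9 dB, 41.4°; ω = 307: 45.7 dB, 13.7°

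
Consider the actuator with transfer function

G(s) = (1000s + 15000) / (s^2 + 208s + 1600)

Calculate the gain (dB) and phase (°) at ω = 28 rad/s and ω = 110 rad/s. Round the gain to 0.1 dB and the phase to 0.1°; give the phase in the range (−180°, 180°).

ω = 28: 14.7 dB, -20.2°; ω = 110: 12.9 dB, -32.4°

Substitute s = j28:
Numerator: 1000(j28) + 15000 = 15000 + j28000
Denominator: (j28)^2 + 208(j28) + 1600 = 816 + j5824
|N| = √(15000² + 28000²) ≈ 31765, ∠N ≈ 61.82°
|D| = √(816² + 5824²) ≈ 5880.9, ∠D ≈ 82.02°
|G| = 31765 / 5880.9 ≈ 5.4014
Gain = 20 log₁₀(5.4014) ≈ 14.65 dB
∠G = 61.82° − 82.02° = -20.20°

Substitute s = j110:
Numerator: 1000(j110) + 15000 = 15000 + j110000
Denominator: (j110)^2 + 208(j110) + 1600 = -10500 + j22880
|N| = √(15000² + 110000²) ≈ 1.1102e+05, ∠N ≈ 82.23°
|D| = √(10500² + 22880²) ≈ 25174, ∠D ≈ 114.65°
|G| = 1.1102e+05 / 25174 ≈ 4.4101
Gain = 20 log₁₀(4.4101) ≈ 12.89 dB
∠G = 82.23° − 114.65° = -32.42°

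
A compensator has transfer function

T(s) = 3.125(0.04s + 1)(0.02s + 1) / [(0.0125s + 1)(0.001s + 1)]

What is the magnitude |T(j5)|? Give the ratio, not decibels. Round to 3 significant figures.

At ω = 5 rad/s:
zero (1 + j5·0.04) = 1 + j0.2 → |·| ≈ 1.0198, ∠ ≈ 11.31°
zero (1 + j5·0.02) = 1 + j0.1 → |·| ≈ 1.005, ∠ ≈ 5.71°
pole (1 + j5·0.0125) = 1 + j0.0625 → |·| ≈ 1.002, ∠ ≈ 3.58°
pole (1 + j5·0.001) = 1 + j0.005 → |·| ≈ 1, ∠ ≈ 0.29°
|T| = 3.125 · 1.0198 · 1.005 / (1.002 · 1) ≈ 3.1964

3.20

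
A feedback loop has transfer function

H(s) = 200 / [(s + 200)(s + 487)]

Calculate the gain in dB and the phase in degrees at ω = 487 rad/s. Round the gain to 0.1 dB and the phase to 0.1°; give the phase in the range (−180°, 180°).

-65.2 dB, -112.7°

At s = jω = j487:
pole (s+200): 200 + j487 → |·| = √(200²+487²) = √277169 ≈ 526.47, ∠ = arctan(487/200) ≈ 67.67°
pole (s+487): 487 + j487 → |·| = √(487²+487²) = √474338 ≈ 688.72, ∠ = arctan(487/487) ≈ 45.00°
|H| = 200 / 3.6259e+05 ≈ 0.00055159
Gain = 20 log₁₀(0.00055159) ≈ -65.17 dB
∠H = 0.00° − 112.67° = -112.67°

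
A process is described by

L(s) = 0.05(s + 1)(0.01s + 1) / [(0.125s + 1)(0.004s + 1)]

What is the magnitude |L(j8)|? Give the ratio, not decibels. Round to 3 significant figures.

0.286

At ω = 8 rad/s:
zero (1 + j8·1) = 1 + j8 → |·| ≈ 8.0623, ∠ ≈ 82.87°
zero (1 + j8·0.01) = 1 + j0.08 → |·| ≈ 1.0032, ∠ ≈ 4.57°
pole (1 + j8·0.125) = 1 + j1 → |·| ≈ 1.4142, ∠ ≈ 45.00°
pole (1 + j8·0.004) = 1 + j0.032 → |·| ≈ 1.0005, ∠ ≈ 1.83°
|L| = 0.05 · 8.0623 · 1.0032 / (1.4142 · 1.0005) ≈ 0.28582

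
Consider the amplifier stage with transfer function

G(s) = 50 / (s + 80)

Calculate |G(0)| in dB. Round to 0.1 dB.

G(0) = 50 / (80) = 0.625
20 log₁₀(0.625) ≈ -4.08 dB

-4.1 dB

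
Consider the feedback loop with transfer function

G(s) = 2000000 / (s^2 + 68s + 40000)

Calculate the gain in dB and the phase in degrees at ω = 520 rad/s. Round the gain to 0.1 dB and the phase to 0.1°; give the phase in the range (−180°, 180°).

At s = jω = j520:
quadratic: (j520)² + 68·j520 + 40000 = -230400 + j35360 → |·| ≈ 2.331e+05, ∠ ≈ 171.27°
|G| = 2000000 / 2.331e+05 ≈ 8.58
Gain = 20 log₁₀(8.58) ≈ 18.67 dB
∠G = 0.00° − 171.27° = -171.27°

18.7 dB, -171.3°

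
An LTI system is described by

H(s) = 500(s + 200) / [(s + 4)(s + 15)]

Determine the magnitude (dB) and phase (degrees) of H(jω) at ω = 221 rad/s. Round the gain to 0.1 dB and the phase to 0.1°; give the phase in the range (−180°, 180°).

At s = jω = j221:
zero (s+200): 200 + j221 → |·| = √(200²+221²) = √88841 ≈ 298.06, ∠ = arctan(221/200) ≈ 47.86°
pole (s+4): 4 + j221 → |·| = √(4²+221²) = √48857 ≈ 221.04, ∠ = arctan(221/4) ≈ 88.96°
pole (s+15): 15 + j221 → |·| = √(15²+221²) = √49066 ≈ 221.51, ∠ = arctan(221/15) ≈ 86.12°
|H| = 500 · 298.06 / 48963 ≈ 3.0437
Gain = 20 log₁₀(3.0437) ≈ 9.67 dB
∠H = 47.86° − 175.08° = -127.22°

9.7 dB, -127.2°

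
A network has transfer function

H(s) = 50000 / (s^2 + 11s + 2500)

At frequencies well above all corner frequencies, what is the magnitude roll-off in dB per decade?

Each pole contributes −20 dB/decade at high frequency; each zero contributes +20 dB/decade.
Net: 0 zero(s) − 2 pole(s) → -40 dB/decade.

-40 dB/decade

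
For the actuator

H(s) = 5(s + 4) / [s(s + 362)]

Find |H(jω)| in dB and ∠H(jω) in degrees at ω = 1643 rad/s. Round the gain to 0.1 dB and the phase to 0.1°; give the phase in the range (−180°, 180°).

At s = jω = j1643:
zero (s+4): 4 + j1643 → |·| = √(4²+1643²) = √2699465 ≈ 1643, ∠ = arctan(1643/4) ≈ 89.86°
pole (s+362): 362 + j1643 → |·| = √(362²+1643²) = √2830493 ≈ 1682.4, ∠ = arctan(1643/362) ≈ 77.57°
pole at origin: |s| = 1643, ∠ = 90.00° (in denominator)
|H| = 5 · 1643 / 2.7642e+06 ≈ 0.0029719
Gain = 20 log₁₀(0.0029719) ≈ -50.54 dB
∠H = 89.86° − 167.57° = -77.71°

-50.5 dB, -77.7°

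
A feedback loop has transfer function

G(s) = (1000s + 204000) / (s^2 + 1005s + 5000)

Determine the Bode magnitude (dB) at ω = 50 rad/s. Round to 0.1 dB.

12.4 dB

Substitute s = j50:
Numerator: 1000(j50) + 204000 = 204000 + j50000
Denominator: (j50)^2 + 1005(j50) + 5000 = 2500 + j50250
|N| = √(204000² + 50000²) ≈ 2.1004e+05, ∠N ≈ 13.77°
|D| = √(2500² + 50250²) ≈ 50312, ∠D ≈ 87.15°
|G| = 2.1004e+05 / 50312 ≈ 4.1747
Gain = 20 log₁₀(4.1747) ≈ 12.41 dB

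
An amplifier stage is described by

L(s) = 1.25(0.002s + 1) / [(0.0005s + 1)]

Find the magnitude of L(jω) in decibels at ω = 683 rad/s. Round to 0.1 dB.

6.0 dB

At ω = 683 rad/s:
zero (1 + j683·0.002) = 1 + j1.366 → |·| ≈ 1.6929, ∠ ≈ 53.79°
pole (1 + j683·0.0005) = 1 + j0.3415 → |·| ≈ 1.0567, ∠ ≈ 18.86°
|L| = 1.25 · 1.6929 / (1.0567) ≈ 2.0026
Gain = 20 log₁₀(2.0026) ≈ 6.03 dB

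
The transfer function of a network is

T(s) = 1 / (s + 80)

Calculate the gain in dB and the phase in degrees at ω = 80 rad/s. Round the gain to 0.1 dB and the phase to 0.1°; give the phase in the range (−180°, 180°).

Substitute s = j80:
Numerator: 1 = 1 + j0
Denominator: (j80) + 80 = 80 + j80
|N| = √(1² + 0²) ≈ 1, ∠N ≈ 0.00°
|D| = √(80² + 80²) ≈ 113.14, ∠D ≈ 45.00°
|T| = 1 / 113.14 ≈ 0.0088386
Gain = 20 log₁₀(0.0088386) ≈ -41.07 dB
∠T = 0.00° − 45.00° = -45.00°

-41.1 dB, -45.0°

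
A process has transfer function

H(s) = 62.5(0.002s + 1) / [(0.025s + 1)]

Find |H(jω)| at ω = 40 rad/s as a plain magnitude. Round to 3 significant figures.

44.3

At ω = 40 rad/s:
zero (1 + j40·0.002) = 1 + j0.08 → |·| ≈ 1.0032, ∠ ≈ 4.57°
pole (1 + j40·0.025) = 1 + j1 → |·| ≈ 1.4142, ∠ ≈ 45.00°
|H| = 62.5 · 1.0032 / (1.4142) ≈ 44.336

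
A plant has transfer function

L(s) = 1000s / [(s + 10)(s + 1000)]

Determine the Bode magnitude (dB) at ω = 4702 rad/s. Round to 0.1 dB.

-13.6 dB

At s = jω = j4702:
zero at origin: s = j4702 → |·| = 4702, ∠ = 90.00°
pole (s+10): 10 + j4702 → |·| = √(10²+4702²) = √22108904 ≈ 4702, ∠ = arctan(4702/10) ≈ 89.88°
pole (s+1000): 1000 + j4702 → |·| = √(1000²+4702²) = √23108804 ≈ 4807.2, ∠ = arctan(4702/1000) ≈ 77.99°
|L| = 1000 · 4702 / 2.2603e+07 ≈ 0.20803
Gain = 20 log₁₀(0.20803) ≈ -13.64 dB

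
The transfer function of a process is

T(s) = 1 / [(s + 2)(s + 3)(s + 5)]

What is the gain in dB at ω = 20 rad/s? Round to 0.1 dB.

At s = jω = j20:
pole (s+2): 2 + j20 → |·| = √(2²+20²) = √404 ≈ 20.1, ∠ = arctan(20/2) ≈ 84.29°
pole (s+3): 3 + j20 → |·| = √(3²+20²) = √409 ≈ 20.224, ∠ = arctan(20/3) ≈ 81.47°
pole (s+5): 5 + j20 → |·| = √(5²+20²) = √425 ≈ 20.616, ∠ = arctan(20/5) ≈ 75.96°
|T| = 1 / 8380.5 ≈ 0.00011932
Gain = 20 log₁₀(0.00011932) ≈ -78.47 dB

-78.5 dB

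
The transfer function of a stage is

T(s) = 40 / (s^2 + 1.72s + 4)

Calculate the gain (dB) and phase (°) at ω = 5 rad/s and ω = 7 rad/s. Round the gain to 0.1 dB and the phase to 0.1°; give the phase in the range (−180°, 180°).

At s = jω = j5:
quadratic: (j5)² + 1.72·j5 + 4 = -21 + j8.6 → |·| ≈ 22.693, ∠ ≈ 157.73°
|T| = 40 / 22.693 ≈ 1.7627
Gain = 20 log₁₀(1.7627) ≈ 4.92 dB
∠T = 0.00° − 157.73° = -157.73°

At s = jω = j7:
quadratic: (j7)² + 1.72·j7 + 4 = -45 + j12.04 → |·| ≈ 46.583, ∠ ≈ 165.02°
|T| = 40 / 46.583 ≈ 0.85868
Gain = 20 log₁₀(0.85868) ≈ -1.32 dB
∠T = 0.00° − 165.02° = -165.02°

ω = 5: 4.9 dB, -157.7°; ω = 7: -1.3 dB, -165.0°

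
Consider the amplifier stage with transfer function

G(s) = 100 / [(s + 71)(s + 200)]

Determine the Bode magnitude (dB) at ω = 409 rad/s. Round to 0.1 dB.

-65.5 dB

At s = jω = j409:
pole (s+71): 71 + j409 → |·| = √(71²+409²) = √172322 ≈ 415.12, ∠ = arctan(409/71) ≈ 80.15°
pole (s+200): 200 + j409 → |·| = √(200²+409²) = √207281 ≈ 455.28, ∠ = arctan(409/200) ≈ 63.94°
|G| = 100 / 1.89e+05 ≈ 0.0005291
Gain = 20 log₁₀(0.0005291) ≈ -65.53 dB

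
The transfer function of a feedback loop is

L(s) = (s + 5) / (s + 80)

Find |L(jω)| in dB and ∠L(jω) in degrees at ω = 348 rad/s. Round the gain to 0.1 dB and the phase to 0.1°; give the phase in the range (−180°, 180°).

-0.2 dB, 12.1°

Substitute s = j348:
Numerator: (j348) + 5 = 5 + j348
Denominator: (j348) + 80 = 80 + j348
|N| = √(5² + 348²) ≈ 348.04, ∠N ≈ 89.18°
|D| = √(80² + 348²) ≈ 357.08, ∠D ≈ 77.05°
|L| = 348.04 / 357.08 ≈ 0.97468
Gain = 20 log₁₀(0.97468) ≈ -0.22 dB
∠L = 89.18° − 77.05° = 12.13°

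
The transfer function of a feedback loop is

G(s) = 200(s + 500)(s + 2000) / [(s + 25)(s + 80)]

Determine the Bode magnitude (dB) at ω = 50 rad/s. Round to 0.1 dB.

At s = jω = j50:
zero (s+500): 500 + j50 → |·| = √(500²+50²) = √252500 ≈ 502.49, ∠ = arctan(50/500) ≈ 5.71°
zero (s+2000): 2000 + j50 → |·| = √(2000²+50²) = √4002500 ≈ 2000.6, ∠ = arctan(50/2000) ≈ 1.43°
pole (s+25): 25 + j50 → |·| = √(25²+50²) = √3125 ≈ 55.902, ∠ = arctan(50/25) ≈ 63.43°
pole (s+80): 80 + j50 → |·| = √(80²+50²) = √8900 ≈ 94.34, ∠ = arctan(50/80) ≈ 32.01°
|G| = 200 · 1.0053e+06 / 5273.8 ≈ 38124
Gain = 20 log₁₀(38124) ≈ 91.62 dB

91.6 dB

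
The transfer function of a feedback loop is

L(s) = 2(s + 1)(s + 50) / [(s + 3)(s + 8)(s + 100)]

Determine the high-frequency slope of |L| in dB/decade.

-20 dB/decade

Each pole contributes −20 dB/decade at high frequency; each zero contributes +20 dB/decade.
Net: 2 zero(s) − 3 pole(s) → -20 dB/decade.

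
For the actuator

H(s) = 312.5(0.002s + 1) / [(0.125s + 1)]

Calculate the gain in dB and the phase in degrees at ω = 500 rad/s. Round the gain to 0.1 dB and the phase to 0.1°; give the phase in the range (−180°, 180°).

At ω = 500 rad/s:
zero (1 + j500·0.002) = 1 + j1 → |·| ≈ 1.4142, ∠ ≈ 45.00°
pole (1 + j500·0.125) = 1 + j62.5 → |·| ≈ 62.508, ∠ ≈ 89.08°
|H| = 312.5 · 1.4142 / (62.508) ≈ 7.0701
Gain = 20 log₁₀(7.0701) ≈ 16.99 dB
∠H = (45.00°) − (89.08°) = -44.08°

17.0 dB, -44.1°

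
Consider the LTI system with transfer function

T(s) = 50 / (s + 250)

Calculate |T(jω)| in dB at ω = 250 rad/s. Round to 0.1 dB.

At s = jω = j250:
pole (s+250): 250 + j250 → |·| = √(250²+250²) = √125000 ≈ 353.55, ∠ = arctan(250/250) ≈ 45.00°
|T| = 50 / 353.55 ≈ 0.14142
Gain = 20 log₁₀(0.14142) ≈ -16.99 dB

-17.0 dB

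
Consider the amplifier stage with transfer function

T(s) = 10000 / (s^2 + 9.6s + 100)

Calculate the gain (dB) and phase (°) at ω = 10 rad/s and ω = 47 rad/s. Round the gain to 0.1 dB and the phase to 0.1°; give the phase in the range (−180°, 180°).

At s = jω = j10:
quadratic: (j10)² + 9.6·j10 + 100 = 0 + j96 → |·| ≈ 96, ∠ ≈ 90.00°
|T| = 10000 / 96 ≈ 104.17
Gain = 20 log₁₀(104.17) ≈ 40.35 dB
∠T = 0.00° − 90.00° = -90.00°

At s = jω = j47:
quadratic: (j47)² + 9.6·j47 + 100 = -2109 + j451.2 → |·| ≈ 2156.7, ∠ ≈ 167.92°
|T| = 10000 / 2156.7 ≈ 4.6367
Gain = 20 log₁₀(4.6367) ≈ 13.32 dB
∠T = 0.00° − 167.92° = -167.92°

ω = 10: 40.4 dB, -90.0°; ω = 47: 13.3 dB, -167.9°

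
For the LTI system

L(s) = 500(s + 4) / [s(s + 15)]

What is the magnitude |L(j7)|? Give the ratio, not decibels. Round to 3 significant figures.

At s = jω = j7:
zero (s+4): 4 + j7 → |·| = √(4²+7²) = √65 ≈ 8.0623, ∠ = arctan(7/4) ≈ 60.26°
pole (s+15): 15 + j7 → |·| = √(15²+7²) = √274 ≈ 16.553, ∠ = arctan(7/15) ≈ 25.02°
pole at origin: |s| = 7, ∠ = 90.00° (in denominator)
|L| = 500 · 8.0623 / 115.87 ≈ 34.79

34.8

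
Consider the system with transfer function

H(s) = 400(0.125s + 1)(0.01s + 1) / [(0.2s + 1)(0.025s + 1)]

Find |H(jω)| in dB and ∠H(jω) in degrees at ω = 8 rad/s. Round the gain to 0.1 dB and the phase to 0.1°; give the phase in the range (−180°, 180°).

At ω = 8 rad/s:
zero (1 + j8·0.125) = 1 + j1 → |·| ≈ 1.4142, ∠ ≈ 45.00°
zero (1 + j8·0.01) = 1 + j0.08 → |·| ≈ 1.0032, ∠ ≈ 4.57°
pole (1 + j8·0.2) = 1 + j1.6 → |·| ≈ 1.8868, ∠ ≈ 57.99°
pole (1 + j8·0.025) = 1 + j0.2 → |·| ≈ 1.0198, ∠ ≈ 11.31°
|H| = 400 · 1.4142 · 1.0032 / (1.8868 · 1.0198) ≈ 294.93
Gain = 20 log₁₀(294.93) ≈ 49.39 dB
∠H = (45.00° + 4.57°) − (57.99° + 11.31°) = -19.73°

49.4 dB, -19.7°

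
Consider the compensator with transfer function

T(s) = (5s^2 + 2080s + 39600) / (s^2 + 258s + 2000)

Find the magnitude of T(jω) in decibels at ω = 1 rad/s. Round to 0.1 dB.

Substitute s = j1:
Numerator: 5(j1)^2 + 2080(j1) + 39600 = 39595 + j2080
Denominator: (j1)^2 + 258(j1) + 2000 = 1999 + j258
|N| = √(39595² + 2080²) ≈ 39650, ∠N ≈ 3.01°
|D| = √(1999² + 258²) ≈ 2015.6, ∠D ≈ 7.35°
|T| = 39650 / 2015.6 ≈ 19.672
Gain = 20 log₁₀(19.672) ≈ 25.88 dB

25.9 dB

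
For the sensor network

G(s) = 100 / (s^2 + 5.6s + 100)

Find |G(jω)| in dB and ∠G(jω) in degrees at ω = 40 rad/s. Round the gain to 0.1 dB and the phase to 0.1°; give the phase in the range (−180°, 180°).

-23.6 dB, -171.5°

At s = jω = j40:
quadratic: (j40)² + 5.6·j40 + 100 = -1500 + j224 → |·| ≈ 1516.6, ∠ ≈ 171.51°
|G| = 100 / 1516.6 ≈ 0.065937
Gain = 20 log₁₀(0.065937) ≈ -23.62 dB
∠G = 0.00° − 171.51° = -171.51°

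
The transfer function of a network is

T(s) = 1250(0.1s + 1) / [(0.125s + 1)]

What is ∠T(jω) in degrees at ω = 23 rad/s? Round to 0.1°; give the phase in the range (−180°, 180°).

At ω = 23 rad/s:
zero (1 + j23·0.1) = 1 + j2.3 → |·| ≈ 2.508, ∠ ≈ 66.50°
pole (1 + j23·0.125) = 1 + j2.875 → |·| ≈ 3.0439, ∠ ≈ 70.82°
∠T = (66.50°) − (70.82°) = -4.32°

-4.3°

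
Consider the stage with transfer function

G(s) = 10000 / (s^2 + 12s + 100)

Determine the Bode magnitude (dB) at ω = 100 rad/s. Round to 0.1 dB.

0.0 dB

At s = jω = j100:
quadratic: (j100)² + 12·j100 + 100 = -9900 + j1200 → |·| ≈ 9972.5, ∠ ≈ 173.09°
|G| = 10000 / 9972.5 ≈ 1.0028
Gain = 20 log₁₀(1.0028) ≈ 0.02 dB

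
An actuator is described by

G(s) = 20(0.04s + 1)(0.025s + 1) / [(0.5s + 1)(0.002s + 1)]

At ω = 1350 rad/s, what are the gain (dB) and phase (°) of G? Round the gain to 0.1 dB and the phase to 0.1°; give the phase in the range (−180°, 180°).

25.5 dB, 17.6°

At ω = 1350 rad/s:
zero (1 + j1350·0.04) = 1 + j54 → |·| ≈ 54.009, ∠ ≈ 88.94°
zero (1 + j1350·0.025) = 1 + j33.75 → |·| ≈ 33.765, ∠ ≈ 88.30°
pole (1 + j1350·0.5) = 1 + j675 → |·| ≈ 675, ∠ ≈ 89.92°
pole (1 + j1350·0.002) = 1 + j2.7 → |·| ≈ 2.8792, ∠ ≈ 69.68°
|G| = 20 · 54.009 · 33.765 / (675 · 2.8792) ≈ 18.767
Gain = 20 log₁₀(18.767) ≈ 25.47 dB
∠G = (88.94° + 88.30°) − (89.92° + 69.68°) = 17.64°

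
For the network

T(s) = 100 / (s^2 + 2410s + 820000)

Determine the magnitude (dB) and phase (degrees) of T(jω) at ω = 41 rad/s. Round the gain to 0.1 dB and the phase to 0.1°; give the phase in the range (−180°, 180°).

Substitute s = j41:
Numerator: 100 = 100 + j0
Denominator: (j41)^2 + 2410(j41) + 820000 = 818319 + j98810
|N| = √(100² + 0²) ≈ 100, ∠N ≈ 0.00°
|D| = √(818319² + 98810²) ≈ 8.2426e+05, ∠D ≈ 6.88°
|T| = 100 / 8.2426e+05 ≈ 0.00012132
Gain = 20 log₁₀(0.00012132) ≈ -78.32 dB
∠T = 0.00° − 6.88° = -6.88°

-78.3 dB, -6.9°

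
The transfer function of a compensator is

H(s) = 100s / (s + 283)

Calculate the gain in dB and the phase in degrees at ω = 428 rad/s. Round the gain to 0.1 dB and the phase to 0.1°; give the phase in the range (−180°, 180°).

38.4 dB, 33.5°

At s = jω = j428:
zero at origin: s = j428 → |·| = 428, ∠ = 90.00°
pole (s+283): 283 + j428 → |·| = √(283²+428²) = √263273 ≈ 513.1, ∠ = arctan(428/283) ≈ 56.53°
|H| = 100 · 428 / 513.1 ≈ 83.415
Gain = 20 log₁₀(83.415) ≈ 38.42 dB
∠H = 90.00° − 56.53° = 33.47°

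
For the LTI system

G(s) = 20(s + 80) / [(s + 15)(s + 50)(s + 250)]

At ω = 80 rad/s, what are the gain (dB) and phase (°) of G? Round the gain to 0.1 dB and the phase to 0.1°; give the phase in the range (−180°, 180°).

-59.0 dB, -110.1°

At s = jω = j80:
zero (s+80): 80 + j80 → |·| = √(80²+80²) = √12800 ≈ 113.14, ∠ = arctan(80/80) ≈ 45.00°
pole (s+15): 15 + j80 → |·| = √(15²+80²) = √6625 ≈ 81.394, ∠ = arctan(80/15) ≈ 79.38°
pole (s+50): 50 + j80 → |·| = √(50²+80²) = √8900 ≈ 94.34, ∠ = arctan(80/50) ≈ 57.99°
pole (s+250): 250 + j80 → |·| = √(250²+80²) = √68900 ≈ 262.49, ∠ = arctan(80/250) ≈ 17.74°
|G| = 20 · 113.14 / 2.0156e+06 ≈ 0.0011226
Gain = 20 log₁₀(0.0011226) ≈ -59.00 dB
∠G = 45.00° − 155.11° = -110.11°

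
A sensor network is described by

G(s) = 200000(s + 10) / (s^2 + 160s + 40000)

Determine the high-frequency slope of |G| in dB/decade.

Each pole contributes −20 dB/decade at high frequency; each zero contributes +20 dB/decade.
Net: 1 zero(s) − 2 pole(s) → -20 dB/decade.

-20 dB/decade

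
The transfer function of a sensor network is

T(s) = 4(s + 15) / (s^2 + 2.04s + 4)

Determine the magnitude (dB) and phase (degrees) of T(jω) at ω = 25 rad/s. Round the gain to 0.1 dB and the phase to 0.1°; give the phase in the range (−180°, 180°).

At s = jω = j25:
zero (s+15): 15 + j25 → |·| = √(15²+25²) = √850 ≈ 29.155, ∠ = arctan(25/15) ≈ 59.04°
quadratic: (j25)² + 2.04·j25 + 4 = -621 + j51 → |·| ≈ 623.09, ∠ ≈ 175.31°
|T| = 4 · 29.155 / 623.09 ≈ 0.18716
Gain = 20 log₁₀(0.18716) ≈ -14.56 dB
∠T = 59.04° − 175.31° = -116.27°

-14.6 dB, -116.3°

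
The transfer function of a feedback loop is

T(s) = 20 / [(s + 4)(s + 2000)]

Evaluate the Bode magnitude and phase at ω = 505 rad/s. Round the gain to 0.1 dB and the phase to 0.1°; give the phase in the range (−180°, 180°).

-94.3 dB, -103.7°

At s = jω = j505:
pole (s+4): 4 + j505 → |·| = √(4²+505²) = √255041 ≈ 505.02, ∠ = arctan(505/4) ≈ 89.55°
pole (s+2000): 2000 + j505 → |·| = √(2000²+505²) = √4255025 ≈ 2062.8, ∠ = arctan(505/2000) ≈ 14.17°
|T| = 20 / 1.0418e+06 ≈ 1.9198e-05
Gain = 20 log₁₀(1.9198e-05) ≈ -94.33 dB
∠T = 0.00° − 103.72° = -103.72°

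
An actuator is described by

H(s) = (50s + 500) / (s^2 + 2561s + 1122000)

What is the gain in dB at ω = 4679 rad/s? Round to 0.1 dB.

Substitute s = j4679:
Numerator: 50(j4679) + 500 = 500 + j233950
Denominator: (j4679)^2 + 2561(j4679) + 1122000 = -20771041 + j11982919
|N| = √(500² + 233950²) ≈ 2.3395e+05, ∠N ≈ 89.88°
|D| = √(20771041² + 11982919²) ≈ 2.398e+07, ∠D ≈ 150.02°
|H| = 2.3395e+05 / 2.398e+07 ≈ 0.009756
Gain = 20 log₁₀(0.009756) ≈ -40.21 dB

-40.2 dB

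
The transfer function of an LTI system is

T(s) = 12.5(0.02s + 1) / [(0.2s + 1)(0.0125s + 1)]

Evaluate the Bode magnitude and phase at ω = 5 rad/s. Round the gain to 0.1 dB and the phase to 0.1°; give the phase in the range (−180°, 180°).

At ω = 5 rad/s:
zero (1 + j5·0.02) = 1 + j0.1 → |·| ≈ 1.005, ∠ ≈ 5.71°
pole (1 + j5·0.2) = 1 + j1 → |·| ≈ 1.4142, ∠ ≈ 45.00°
pole (1 + j5·0.0125) = 1 + j0.0625 → |·| ≈ 1.002, ∠ ≈ 3.58°
|T| = 12.5 · 1.005 / (1.4142 · 1.002) ≈ 8.8654
Gain = 20 log₁₀(8.8654) ≈ 18.95 dB
∠T = (5.71°) − (45.00° + 3.58°) = -42.87°

19.0 dB, -42.9°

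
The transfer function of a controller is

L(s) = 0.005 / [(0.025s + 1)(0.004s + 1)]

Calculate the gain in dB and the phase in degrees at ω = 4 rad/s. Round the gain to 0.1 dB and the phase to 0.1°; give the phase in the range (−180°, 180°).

At ω = 4 rad/s:
pole (1 + j4·0.025) = 1 + j0.1 → |·| ≈ 1.005, ∠ ≈ 5.71°
pole (1 + j4·0.004) = 1 + j0.016 → |·| ≈ 1.0001, ∠ ≈ 0.92°
|L| = 0.005 · 1 / (1.005 · 1.0001) ≈ 0.0049746
Gain = 20 log₁₀(0.0049746) ≈ -46.06 dB
∠L = (0°) − (5.71° + 0.92°) = -6.63°

-46.1 dB, -6.6°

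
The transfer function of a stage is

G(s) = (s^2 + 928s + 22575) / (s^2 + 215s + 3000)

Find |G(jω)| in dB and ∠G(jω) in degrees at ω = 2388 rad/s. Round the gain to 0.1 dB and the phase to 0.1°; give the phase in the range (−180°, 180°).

Substitute s = j2388:
Numerator: (j2388)^2 + 928(j2388) + 22575 = -5679969 + j2216064
Denominator: (j2388)^2 + 215(j2388) + 3000 = -5699544 + j513420
|N| = √(5679969² + 2216064²) ≈ 6.097e+06, ∠N ≈ 158.69°
|D| = √(5699544² + 513420²) ≈ 5.7226e+06, ∠D ≈ 174.85°
|G| = 6.097e+06 / 5.7226e+06 ≈ 1.0654
Gain = 20 log₁₀(1.0654) ≈ 0.55 dB
∠G = 158.69° − 174.85° = -16.16°

0.6 dB, -16.2°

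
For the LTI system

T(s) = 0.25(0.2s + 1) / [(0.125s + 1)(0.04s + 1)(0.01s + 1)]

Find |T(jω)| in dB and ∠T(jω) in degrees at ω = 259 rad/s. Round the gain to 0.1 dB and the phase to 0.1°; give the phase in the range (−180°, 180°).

-37.2 dB, -152.7°

At ω = 259 rad/s:
zero (1 + j259·0.2) = 1 + j51.8 → |·| ≈ 51.81, ∠ ≈ 88.89°
pole (1 + j259·0.125) = 1 + j32.375 → |·| ≈ 32.39, ∠ ≈ 88.23°
pole (1 + j259·0.04) = 1 + j10.36 → |·| ≈ 10.408, ∠ ≈ 84.49°
pole (1 + j259·0.01) = 1 + j2.59 → |·| ≈ 2.7763, ∠ ≈ 68.89°
|T| = 0.25 · 51.81 / (32.39 · 10.408 · 2.7763) ≈ 0.013839
Gain = 20 log₁₀(0.013839) ≈ -37.18 dB
∠T = (88.89°) − (88.23° + 84.49° + 68.89°) = -152.72°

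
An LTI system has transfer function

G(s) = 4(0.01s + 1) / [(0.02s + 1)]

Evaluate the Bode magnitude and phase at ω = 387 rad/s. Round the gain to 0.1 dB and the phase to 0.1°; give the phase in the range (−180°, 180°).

6.2 dB, -7.1°

At ω = 387 rad/s:
zero (1 + j387·0.01) = 1 + j3.87 → |·| ≈ 3.9971, ∠ ≈ 75.51°
pole (1 + j387·0.02) = 1 + j7.74 → |·| ≈ 7.8043, ∠ ≈ 82.64°
|G| = 4 · 3.9971 / (7.8043) ≈ 2.0487
Gain = 20 log₁₀(2.0487) ≈ 6.23 dB
∠G = (75.51°) − (82.64°) = -7.13°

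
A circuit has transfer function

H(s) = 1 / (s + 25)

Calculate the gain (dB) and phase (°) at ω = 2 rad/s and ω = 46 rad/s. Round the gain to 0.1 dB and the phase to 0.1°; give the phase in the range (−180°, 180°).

ω = 2: -28.0 dB, -4.6°; ω = 46: -34.4 dB, -61.5°

At s = jω = j2:
pole (s+25): 25 + j2 → |·| = √(25²+2²) = √629 ≈ 25.08, ∠ = arctan(2/25) ≈ 4.57°
|H| = 1 / 25.08 ≈ 0.039872
Gain = 20 log₁₀(0.039872) ≈ -27.99 dB
∠H = 0.00° − 4.57° = -4.57°

At s = jω = j46:
pole (s+25): 25 + j46 → |·| = √(25²+46²) = √2741 ≈ 52.355, ∠ = arctan(46/25) ≈ 61.48°
|H| = 1 / 52.355 ≈ 0.0191
Gain = 20 log₁₀(0.0191) ≈ -34.38 dB
∠H = 0.00° − 61.48° = -61.48°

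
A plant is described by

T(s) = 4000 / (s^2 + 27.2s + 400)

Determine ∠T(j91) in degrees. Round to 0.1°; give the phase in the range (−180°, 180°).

-162.6°

At s = jω = j91:
quadratic: (j91)² + 27.2·j91 + 400 = -7881 + j2475.2 → |·| ≈ 8260.6, ∠ ≈ 162.56°
∠T = 0.00° − 162.56° = -162.56°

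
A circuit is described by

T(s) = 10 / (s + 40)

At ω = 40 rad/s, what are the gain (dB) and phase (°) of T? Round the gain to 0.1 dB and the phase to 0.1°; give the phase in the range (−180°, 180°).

-15.1 dB, -45.0°

At s = jω = j40:
pole (s+40): 40 + j40 → |·| = √(40²+40²) = √3200 ≈ 56.569, ∠ = arctan(40/40) ≈ 45.00°
|T| = 10 / 56.569 ≈ 0.17678
Gain = 20 log₁₀(0.17678) ≈ -15.05 dB
∠T = 0.00° − 45.00° = -45.00°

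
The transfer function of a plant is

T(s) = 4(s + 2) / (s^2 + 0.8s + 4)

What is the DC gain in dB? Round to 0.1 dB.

6.0 dB

T(0) = 4·2 / 4 = 2
20 log₁₀(2) ≈ 6.02 dB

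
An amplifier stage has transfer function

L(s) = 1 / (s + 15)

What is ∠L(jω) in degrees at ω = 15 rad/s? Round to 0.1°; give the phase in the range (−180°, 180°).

Substitute s = j15:
Numerator: 1 = 1 + j0
Denominator: (j15) + 15 = 15 + j15
|N| = √(1² + 0²) ≈ 1, ∠N ≈ 0.00°
|D| = √(15² + 15²) ≈ 21.213, ∠D ≈ 45.00°
∠L = 0.00° − 45.00° = -45.00°

-45.0°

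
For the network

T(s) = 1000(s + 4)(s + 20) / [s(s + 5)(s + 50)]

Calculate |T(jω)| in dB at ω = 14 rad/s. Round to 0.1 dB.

At s = jω = j14:
zero (s+4): 4 + j14 → |·| = √(4²+14²) = √212 ≈ 14.56, ∠ = arctan(14/4) ≈ 74.05°
zero (s+20): 20 + j14 → |·| = √(20²+14²) = √596 ≈ 24.413, ∠ = arctan(14/20) ≈ 34.99°
pole (s+5): 5 + j14 → |·| = √(5²+14²) = √221 ≈ 14.866, ∠ = arctan(14/5) ≈ 70.35°
pole (s+50): 50 + j14 → |·| = √(50²+14²) = √2696 ≈ 51.923, ∠ = arctan(14/50) ≈ 15.64°
pole at origin: |s| = 14, ∠ = 90.00° (in denominator)
|T| = 1000 · 355.45 / 10806 ≈ 32.894
Gain = 20 log₁₀(32.894) ≈ 30.34 dB

30.3 dB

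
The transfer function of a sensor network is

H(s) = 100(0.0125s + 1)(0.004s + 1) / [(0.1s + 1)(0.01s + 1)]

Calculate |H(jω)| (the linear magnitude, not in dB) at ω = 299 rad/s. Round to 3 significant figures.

6.39

At ω = 299 rad/s:
zero (1 + j299·0.0125) = 1 + j3.7375 → |·| ≈ 3.869, ∠ ≈ 75.02°
zero (1 + j299·0.004) = 1 + j1.196 → |·| ≈ 1.559, ∠ ≈ 50.10°
pole (1 + j299·0.1) = 1 + j29.9 → |·| ≈ 29.917, ∠ ≈ 88.08°
pole (1 + j299·0.01) = 1 + j2.99 → |·| ≈ 3.1528, ∠ ≈ 71.51°
|H| = 100 · 3.869 · 1.559 / (29.917 · 3.1528) ≈ 6.3949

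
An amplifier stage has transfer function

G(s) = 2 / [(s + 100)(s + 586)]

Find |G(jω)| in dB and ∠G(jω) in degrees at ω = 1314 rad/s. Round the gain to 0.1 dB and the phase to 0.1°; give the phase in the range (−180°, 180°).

At s = jω = j1314:
pole (s+100): 100 + j1314 → |·| = √(100²+1314²) = √1736596 ≈ 1317.8, ∠ = arctan(1314/100) ≈ 85.65°
pole (s+586): 586 + j1314 → |·| = √(586²+1314²) = √2069992 ≈ 1438.7, ∠ = arctan(1314/586) ≈ 65.96°
|G| = 2 / 1.8959e+06 ≈ 1.0549e-06
Gain = 20 log₁₀(1.0549e-06) ≈ -119.54 dB
∠G = 0.00° − 151.61° = -151.61°

-119.5 dB, -151.6°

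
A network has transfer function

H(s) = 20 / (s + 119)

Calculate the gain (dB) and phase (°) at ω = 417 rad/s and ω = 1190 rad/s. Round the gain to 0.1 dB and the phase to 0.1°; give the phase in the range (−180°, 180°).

At s = jω = j417:
pole (s+119): 119 + j417 → |·| = √(119²+417²) = √188050 ≈ 433.65, ∠ = arctan(417/119) ≈ 74.07°
|H| = 20 / 433.65 ≈ 0.04612
Gain = 20 log₁₀(0.04612) ≈ -26.72 dB
∠H = 0.00° − 74.07° = -74.07°

At s = jω = j1190:
pole (s+119): 119 + j1190 → |·| = √(119²+1190²) = √1430261 ≈ 1195.9, ∠ = arctan(1190/119) ≈ 84.29°
|H| = 20 / 1195.9 ≈ 0.016724
Gain = 20 log₁₀(0.016724) ≈ -35.53 dB
∠H = 0.00° − 84.29° = -84.29°

ω = 417: -26.7 dB, -74.1°; ω = 1190: -35.5 dB, -84.3°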